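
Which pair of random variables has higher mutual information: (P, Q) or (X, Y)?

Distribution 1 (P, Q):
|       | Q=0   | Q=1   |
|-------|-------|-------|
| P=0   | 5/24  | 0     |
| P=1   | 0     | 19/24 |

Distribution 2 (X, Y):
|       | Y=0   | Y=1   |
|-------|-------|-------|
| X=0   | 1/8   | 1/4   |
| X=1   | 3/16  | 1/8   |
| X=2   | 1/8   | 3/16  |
Distribution 1 (P, Q):
Marginal P(P) (row sums):
  P(P=0) = 5/24 + 0 = 5/24
  P(P=1) = 0 + 19/24 = 19/24
Marginal P(Q) (column sums):
  P(Q=0) = 5/24 + 0 = 5/24
  P(Q=1) = 0 + 19/24 = 19/24

H(P) = -[(5/24)·log₂(5/24) + (19/24)·log₂(19/24)]
  = 0.4715 + 0.2668
  = 0.7383 bits
H(Q) = -[(5/24)·log₂(5/24) + (19/24)·log₂(19/24)]
  = 0.4715 + 0.2668
  = 0.7383 bits
H(P,Q) = -[(5/24)·log₂(5/24) + (19/24)·log₂(19/24)]
  = 0.4715 + 0.2668
  = 0.7383 bits

I(P;Q) = H(P) + H(Q) - H(P,Q)
  = 0.7383 + 0.7383 - 0.7383
  = 0.7383 bits

Distribution 2 (X, Y):
Marginal P(X) (row sums):
  P(X=0) = 1/8 + 1/4 = 3/8
  P(X=1) = 3/16 + 1/8 = 5/16
  P(X=2) = 1/8 + 3/16 = 5/16
Marginal P(Y) (column sums):
  P(Y=0) = 1/8 + 3/16 + 1/8 = 7/16
  P(Y=1) = 1/4 + 1/8 + 3/16 = 9/16

H(X) = -[(3/8)·log₂(3/8) + (5/16)·log₂(5/16) + (5/16)·log₂(5/16)]
  = 0.5306 + 0.5244 + 0.5244
  = 1.5794 bits
H(Y) = -[(7/16)·log₂(7/16) + (9/16)·log₂(9/16)]
  = 0.5218 + 0.4669
  = 0.9887 bits
H(X,Y) = -[(1/8)·log₂(1/8) + (1/4)·log₂(1/4) + (3/16)·log₂(3/16) + (1/8)·log₂(1/8) + (1/8)·log₂(1/8) + (3/16)·log₂(3/16)]
  = 0.3750 + 0.5000 + 0.4528 + 0.3750 + 0.3750 + 0.4528
  = 2.5306 bits

I(X;Y) = H(X) + H(Y) - H(X,Y)
  = 1.5794 + 0.9887 - 2.5306
  = 0.0375 bits

I(P;Q) = 0.7383 bits > I(X;Y) = 0.0375 bits, so (P, Q) has the higher mutual information (stronger dependence).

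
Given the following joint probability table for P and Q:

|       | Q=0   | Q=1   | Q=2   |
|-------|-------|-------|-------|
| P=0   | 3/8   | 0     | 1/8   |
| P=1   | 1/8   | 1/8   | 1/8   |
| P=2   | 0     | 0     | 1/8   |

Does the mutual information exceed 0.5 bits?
Marginal P(P) (row sums):
  P(P=0) = 3/8 + 0 + 1/8 = 1/2
  P(P=1) = 1/8 + 1/8 + 1/8 = 3/8
  P(P=2) = 0 + 0 + 1/8 = 1/8
Marginal P(Q) (column sums):
  P(Q=0) = 3/8 + 1/8 + 0 = 1/2
  P(Q=1) = 0 + 1/8 + 0 = 1/8
  P(Q=2) = 1/8 + 1/8 + 1/8 = 3/8

H(P) = -[(1/2)·log₂(1/2) + (3/8)·log₂(3/8) + (1/8)·log₂(1/8)]
  = 0.5000 + 0.5306 + 0.3750
  = 1.4056 bits
H(Q) = -[(1/2)·log₂(1/2) + (1/8)·log₂(1/8) + (3/8)·log₂(3/8)]
  = 0.5000 + 0.3750 + 0.5306
  = 1.4056 bits
H(P,Q) = -[(3/8)·log₂(3/8) + (1/8)·log₂(1/8) + (1/8)·log₂(1/8) + (1/8)·log₂(1/8) + (1/8)·log₂(1/8) + (1/8)·log₂(1/8)]
  = 0.5306 + 0.3750 + 0.3750 + 0.3750 + 0.3750 + 0.3750
  = 2.4056 bits

I(P;Q) = H(P) + H(Q) - H(P,Q)
  = 1.4056 + 1.4056 - 2.4056
  = 0.4056 bits

No. I(P;Q) = 0.4056 bits, which is ≤ 0.5 bits.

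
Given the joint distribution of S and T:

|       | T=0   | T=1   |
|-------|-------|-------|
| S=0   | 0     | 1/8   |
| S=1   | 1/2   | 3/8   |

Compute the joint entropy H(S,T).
H(S,T) = -Σ P(S,T) log₂ P(S,T), summed over the non-zero cells:
H(S,T) = -[(1/8)·log₂(1/8) + (1/2)·log₂(1/2) + (3/8)·log₂(3/8)]
  = 0.3750 + 0.5000 + 0.5306
  = 1.4056 bits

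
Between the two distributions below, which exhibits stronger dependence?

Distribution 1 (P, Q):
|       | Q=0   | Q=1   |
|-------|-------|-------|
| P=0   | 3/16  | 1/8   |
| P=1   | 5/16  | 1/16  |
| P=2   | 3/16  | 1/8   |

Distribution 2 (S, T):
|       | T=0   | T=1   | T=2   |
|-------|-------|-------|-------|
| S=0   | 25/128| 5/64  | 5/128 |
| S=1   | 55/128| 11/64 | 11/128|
Distribution 1 (P, Q):
Marginal P(P) (row sums):
  P(P=0) = 3/16 + 1/8 = 5/16
  P(P=1) = 5/16 + 1/16 = 3/8
  P(P=2) = 3/16 + 1/8 = 5/16
Marginal P(Q) (column sums):
  P(Q=0) = 3/16 + 5/16 + 3/16 = 11/16
  P(Q=1) = 1/8 + 1/16 + 1/8 = 5/16

H(P) = -[(5/16)·log₂(5/16) + (3/8)·log₂(3/8) + (5/16)·log₂(5/16)]
  = 0.5244 + 0.5306 + 0.5244
  = 1.5794 bits
H(Q) = -[(11/16)·log₂(11/16) + (5/16)·log₂(5/16)]
  = 0.3716 + 0.5244
  = 0.8960 bits
H(P,Q) = -[(3/16)·log₂(3/16) + (1/8)·log₂(1/8) + (5/16)·log₂(5/16) + (1/16)·log₂(1/16) + (3/16)·log₂(3/16) + (1/8)·log₂(1/8)]
  = 0.4528 + 0.3750 + 0.5244 + 0.2500 + 0.4528 + 0.3750
  = 2.4300 bits

I(P;Q) = H(P) + H(Q) - H(P,Q)
  = 1.5794 + 0.8960 - 2.4300
  = 0.0454 bits

Distribution 2 (S, T):
Marginal P(S) (row sums):
  P(S=0) = 25/128 + 5/64 + 5/128 = 5/16
  P(S=1) = 55/128 + 11/64 + 11/128 = 11/16
Marginal P(T) (column sums):
  P(T=0) = 25/128 + 55/128 = 5/8
  P(T=1) = 5/64 + 11/64 = 1/4
  P(T=2) = 5/128 + 11/128 = 1/8

H(S) = -[(5/16)·log₂(5/16) + (11/16)·log₂(11/16)]
  = 0.5244 + 0.3716
  = 0.8960 bits
H(T) = -[(5/8)·log₂(5/8) + (1/4)·log₂(1/4) + (1/8)·log₂(1/8)]
  = 0.4238 + 0.5000 + 0.3750
  = 1.2988 bits
H(S,T) = -[(25/128)·log₂(25/128) + (5/64)·log₂(5/64) + (5/128)·log₂(5/128) + (55/128)·log₂(55/128) + (11/64)·log₂(11/64) + (11/128)·log₂(11/128)]
  = 0.4602 + 0.2873 + 0.1827 + 0.5236 + 0.4367 + 0.3043
  = 2.1948 bits

I(S;T) = H(S) + H(T) - H(S,T)
  = 0.8960 + 1.2988 - 2.1948
  = 0.0000 bits

I(P;Q) = 0.0454 bits > I(S;T) = 0.0000 bits, so (P, Q) has the higher mutual information (stronger dependence).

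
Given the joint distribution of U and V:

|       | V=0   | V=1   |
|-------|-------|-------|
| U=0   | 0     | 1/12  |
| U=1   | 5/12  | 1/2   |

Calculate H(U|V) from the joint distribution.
Marginal P(V) (column sums):
  P(V=0) = 0 + 5/12 = 5/12
  P(V=1) = 1/12 + 1/2 = 7/12

H(U|V) = -Σ P(U,V)·log₂ P(U|V), where P(U|V) = P(U,V) / P(V)
  (cells with P(U,V) = 0 contribute 0)
  (U=0,V=1): P(U|V) = (1/12)/(7/12) = 1/7;  -(1/12)·log₂(1/7) = 0.2339
  (U=1,V=0): P(U|V) = (5/12)/(5/12) = 1;  -(5/12)·log₂(1) = 0.0000
  (U=1,V=1): P(U|V) = (1/2)/(7/12) = 6/7;  -(1/2)·log₂(6/7) = 0.1112
H(U|V) = 0.2339 + 0.0000 + 0.1112
  = 0.3451 bits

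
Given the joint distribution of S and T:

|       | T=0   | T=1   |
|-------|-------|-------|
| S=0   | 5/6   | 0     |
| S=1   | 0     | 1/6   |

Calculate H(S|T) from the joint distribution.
Marginal P(T) (column sums):
  P(T=0) = 5/6 + 0 = 5/6
  P(T=1) = 0 + 1/6 = 1/6

H(S|T) = -Σ P(S,T)·log₂ P(S|T), where P(S|T) = P(S,T) / P(T)
  (cells with P(S,T) = 0 contribute 0)
  (S=0,T=0): P(S|T) = (5/6)/(5/6) = 1;  -(5/6)·log₂(1) = 0.0000
  (S=1,T=1): P(S|T) = (1/6)/(1/6) = 1;  -(1/6)·log₂(1) = 0.0000
H(S|T) = 0.0000 + 0.0000
  = 0.0000 bits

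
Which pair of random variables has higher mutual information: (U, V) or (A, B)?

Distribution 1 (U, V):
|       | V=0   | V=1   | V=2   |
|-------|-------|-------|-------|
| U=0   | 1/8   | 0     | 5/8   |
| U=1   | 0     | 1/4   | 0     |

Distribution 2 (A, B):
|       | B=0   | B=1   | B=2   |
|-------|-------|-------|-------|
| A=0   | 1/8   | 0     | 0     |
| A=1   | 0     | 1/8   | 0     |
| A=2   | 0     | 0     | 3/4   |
Distribution 1 (U, V):
Marginal P(U) (row sums):
  P(U=0) = 1/8 + 0 + 5/8 = 3/4
  P(U=1) = 0 + 1/4 + 0 = 1/4
Marginal P(V) (column sums):
  P(V=0) = 1/8 + 0 = 1/8
  P(V=1) = 0 + 1/4 = 1/4
  P(V=2) = 5/8 + 0 = 5/8

H(U) = -[(3/4)·log₂(3/4) + (1/4)·log₂(1/4)]
  = 0.3113 + 0.5000
  = 0.8113 bits
H(V) = -[(1/8)·log₂(1/8) + (1/4)·log₂(1/4) + (5/8)·log₂(5/8)]
  = 0.3750 + 0.5000 + 0.4238
  = 1.2988 bits
H(U,V) = -[(1/8)·log₂(1/8) + (5/8)·log₂(5/8) + (1/4)·log₂(1/4)]
  = 0.3750 + 0.4238 + 0.5000
  = 1.2988 bits

I(U;V) = H(U) + H(V) - H(U,V)
  = 0.8113 + 1.2988 - 1.2988
  = 0.8113 bits

Distribution 2 (A, B):
Marginal P(A) (row sums):
  P(A=0) = 1/8 + 0 + 0 = 1/8
  P(A=1) = 0 + 1/8 + 0 = 1/8
  P(A=2) = 0 + 0 + 3/4 = 3/4
Marginal P(B) (column sums):
  P(B=0) = 1/8 + 0 + 0 = 1/8
  P(B=1) = 0 + 1/8 + 0 = 1/8
  P(B=2) = 0 + 0 + 3/4 = 3/4

H(A) = -[(1/8)·log₂(1/8) + (1/8)·log₂(1/8) + (3/4)·log₂(3/4)]
  = 0.3750 + 0.3750 + 0.3113
  = 1.0613 bits
H(B) = -[(1/8)·log₂(1/8) + (1/8)·log₂(1/8) + (3/4)·log₂(3/4)]
  = 0.3750 + 0.3750 + 0.3113
  = 1.0613 bits
H(A,B) = -[(1/8)·log₂(1/8) + (1/8)·log₂(1/8) + (3/4)·log₂(3/4)]
  = 0.3750 + 0.3750 + 0.3113
  = 1.0613 bits

I(A;B) = H(A) + H(B) - H(A,B)
  = 1.0613 + 1.0613 - 1.0613
  = 1.0613 bits

I(A;B) = 1.0613 bits > I(U;V) = 0.8113 bits, so (A, B) has the higher mutual information (stronger dependence).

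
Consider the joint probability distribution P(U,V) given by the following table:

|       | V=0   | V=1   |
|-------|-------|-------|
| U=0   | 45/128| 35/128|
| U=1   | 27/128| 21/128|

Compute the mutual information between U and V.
Marginal P(U) (row sums):
  P(U=0) = 45/128 + 35/128 = 5/8
  P(U=1) = 27/128 + 21/128 = 3/8
Marginal P(V) (column sums):
  P(V=0) = 45/128 + 27/128 = 9/16
  P(V=1) = 35/128 + 21/128 = 7/16

H(U) = -[(5/8)·log₂(5/8) + (3/8)·log₂(3/8)]
  = 0.4238 + 0.5306
  = 0.9544 bits
H(V) = -[(9/16)·log₂(9/16) + (7/16)·log₂(7/16)]
  = 0.4669 + 0.5218
  = 0.9887 bits
H(U,V) = -[(45/128)·log₂(45/128) + (35/128)·log₂(35/128) + (27/128)·log₂(27/128) + (21/128)·log₂(21/128)]
  = 0.5302 + 0.5115 + 0.4736 + 0.4278
  = 1.9431 bits

I(U;V) = H(U) + H(V) - H(U,V)
  = 0.9544 + 0.9887 - 1.9431
  = 0.0000 bits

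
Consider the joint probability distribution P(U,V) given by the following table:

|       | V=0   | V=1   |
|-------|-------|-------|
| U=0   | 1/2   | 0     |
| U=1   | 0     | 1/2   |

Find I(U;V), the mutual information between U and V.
Marginal P(U) (row sums):
  P(U=0) = 1/2 + 0 = 1/2
  P(U=1) = 0 + 1/2 = 1/2
Marginal P(V) (column sums):
  P(V=0) = 1/2 + 0 = 1/2
  P(V=1) = 0 + 1/2 = 1/2

H(U) = -[(1/2)·log₂(1/2) + (1/2)·log₂(1/2)]
  = 0.5000 + 0.5000
  = 1.0000 bits
H(V) = -[(1/2)·log₂(1/2) + (1/2)·log₂(1/2)]
  = 0.5000 + 0.5000
  = 1.0000 bits
H(U,V) = -[(1/2)·log₂(1/2) + (1/2)·log₂(1/2)]
  = 0.5000 + 0.5000
  = 1.0000 bits

I(U;V) = H(U) + H(V) - H(U,V)
  = 1.0000 + 1.0000 - 1.0000
  = 1.0000 bits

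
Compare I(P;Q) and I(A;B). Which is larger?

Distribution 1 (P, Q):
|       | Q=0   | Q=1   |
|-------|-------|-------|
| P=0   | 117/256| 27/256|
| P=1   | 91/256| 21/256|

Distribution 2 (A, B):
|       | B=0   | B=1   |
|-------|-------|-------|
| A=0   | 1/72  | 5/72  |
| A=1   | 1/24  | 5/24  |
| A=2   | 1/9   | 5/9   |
Distribution 1 (P, Q):
Marginal P(P) (row sums):
  P(P=0) = 117/256 + 27/256 = 9/16
  P(P=1) = 91/256 + 21/256 = 7/16
Marginal P(Q) (column sums):
  P(Q=0) = 117/256 + 91/256 = 13/16
  P(Q=1) = 27/256 + 21/256 = 3/16

H(P) = -[(9/16)·log₂(9/16) + (7/16)·log₂(7/16)]
  = 0.4669 + 0.5218
  = 0.9887 bits
H(Q) = -[(13/16)·log₂(13/16) + (3/16)·log₂(3/16)]
  = 0.2434 + 0.4528
  = 0.6962 bits
H(P,Q) = -[(117/256)·log₂(117/256) + (27/256)·log₂(27/256) + (91/256)·log₂(91/256) + (21/256)·log₂(21/256)]
  = 0.5163 + 0.3423 + 0.5304 + 0.2959
  = 1.6849 bits

I(P;Q) = H(P) + H(Q) - H(P,Q)
  = 0.9887 + 0.6962 - 1.6849
  = 0.0000 bits

Distribution 2 (A, B):
Marginal P(A) (row sums):
  P(A=0) = 1/72 + 5/72 = 1/12
  P(A=1) = 1/24 + 5/24 = 1/4
  P(A=2) = 1/9 + 5/9 = 2/3
Marginal P(B) (column sums):
  P(B=0) = 1/72 + 1/24 + 1/9 = 1/6
  P(B=1) = 5/72 + 5/24 + 5/9 = 5/6

H(A) = -[(1/12)·log₂(1/12) + (1/4)·log₂(1/4) + (2/3)·log₂(2/3)]
  = 0.2987 + 0.5000 + 0.3900
  = 1.1887 bits
H(B) = -[(1/6)·log₂(1/6) + (5/6)·log₂(5/6)]
  = 0.4308 + 0.2192
  = 0.6500 bits
H(A,B) = -[(1/72)·log₂(1/72) + (5/72)·log₂(5/72) + (1/24)·log₂(1/24) + (5/24)·log₂(5/24) + (1/9)·log₂(1/9) + (5/9)·log₂(5/9)]
  = 0.0857 + 0.2672 + 0.1910 + 0.4715 + 0.3522 + 0.4711
  = 1.8387 bits

I(A;B) = H(A) + H(B) - H(A,B)
  = 1.1887 + 0.6500 - 1.8387
  = 0.0000 bits

Both joint tables factor as the product of their marginals, so I(P;Q) = I(A;B) = 0 bits: neither is larger (both pairs are independent).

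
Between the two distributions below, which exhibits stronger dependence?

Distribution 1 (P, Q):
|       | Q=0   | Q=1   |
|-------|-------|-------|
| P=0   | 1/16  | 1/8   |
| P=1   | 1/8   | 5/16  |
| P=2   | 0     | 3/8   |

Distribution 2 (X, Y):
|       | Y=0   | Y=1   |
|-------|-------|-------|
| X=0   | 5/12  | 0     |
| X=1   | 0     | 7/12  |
Distribution 1 (P, Q):
Marginal P(P) (row sums):
  P(P=0) = 1/16 + 1/8 = 3/16
  P(P=1) = 1/8 + 5/16 = 7/16
  P(P=2) = 0 + 3/8 = 3/8
Marginal P(Q) (column sums):
  P(Q=0) = 1/16 + 1/8 + 0 = 3/16
  P(Q=1) = 1/8 + 5/16 + 3/8 = 13/16

H(P) = -[(3/16)·log₂(3/16) + (7/16)·log₂(7/16) + (3/8)·log₂(3/8)]
  = 0.4528 + 0.5218 + 0.5306
  = 1.5052 bits
H(Q) = -[(3/16)·log₂(3/16) + (13/16)·log₂(13/16)]
  = 0.4528 + 0.2434
  = 0.6962 bits
H(P,Q) = -[(1/16)·log₂(1/16) + (1/8)·log₂(1/8) + (1/8)·log₂(1/8) + (5/16)·log₂(5/16) + (3/8)·log₂(3/8)]
  = 0.2500 + 0.3750 + 0.3750 + 0.5244 + 0.5306
  = 2.0550 bits

I(P;Q) = H(P) + H(Q) - H(P,Q)
  = 1.5052 + 0.6962 - 2.0550
  = 0.1464 bits

Distribution 2 (X, Y):
Marginal P(X) (row sums):
  P(X=0) = 5/12 + 0 = 5/12
  P(X=1) = 0 + 7/12 = 7/12
Marginal P(Y) (column sums):
  P(Y=0) = 5/12 + 0 = 5/12
  P(Y=1) = 0 + 7/12 = 7/12

H(X) = -[(5/12)·log₂(5/12) + (7/12)·log₂(7/12)]
  = 0.5263 + 0.4536
  = 0.9799 bits
H(Y) = -[(5/12)·log₂(5/12) + (7/12)·log₂(7/12)]
  = 0.5263 + 0.4536
  = 0.9799 bits
H(X,Y) = -[(5/12)·log₂(5/12) + (7/12)·log₂(7/12)]
  = 0.5263 + 0.4536
  = 0.9799 bits

I(X;Y) = H(X) + H(Y) - H(X,Y)
  = 0.9799 + 0.9799 - 0.9799
  = 0.9799 bits

I(X;Y) = 0.9799 bits > I(P;Q) = 0.1464 bits, so (X, Y) has the higher mutual information (stronger dependence).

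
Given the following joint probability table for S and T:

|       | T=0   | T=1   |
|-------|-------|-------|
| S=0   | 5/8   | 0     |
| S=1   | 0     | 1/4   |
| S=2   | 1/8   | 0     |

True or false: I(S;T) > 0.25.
Marginal P(S) (row sums):
  P(S=0) = 5/8 + 0 = 5/8
  P(S=1) = 0 + 1/4 = 1/4
  P(S=2) = 1/8 + 0 = 1/8
Marginal P(T) (column sums):
  P(T=0) = 5/8 + 0 + 1/8 = 3/4
  P(T=1) = 0 + 1/4 + 0 = 1/4

H(S) = -[(5/8)·log₂(5/8) + (1/4)·log₂(1/4) + (1/8)·log₂(1/8)]
  = 0.4238 + 0.5000 + 0.3750
  = 1.2988 bits
H(T) = -[(3/4)·log₂(3/4) + (1/4)·log₂(1/4)]
  = 0.3113 + 0.5000
  = 0.8113 bits
H(S,T) = -[(5/8)·log₂(5/8) + (1/4)·log₂(1/4) + (1/8)·log₂(1/8)]
  = 0.4238 + 0.5000 + 0.3750
  = 1.2988 bits

I(S;T) = H(S) + H(T) - H(S,T)
  = 1.2988 + 0.8113 - 1.2988
  = 0.8113 bits

True. I(S;T) = 0.8113 bits, which is > 0.25 bits.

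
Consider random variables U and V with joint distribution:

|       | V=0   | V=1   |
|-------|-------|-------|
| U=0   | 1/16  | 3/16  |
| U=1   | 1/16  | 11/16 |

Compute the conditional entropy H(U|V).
Marginal P(V) (column sums):
  P(V=0) = 1/16 + 1/16 = 1/8
  P(V=1) = 3/16 + 11/16 = 7/8

H(U|V) = -Σ P(U,V)·log₂ P(U|V), where P(U|V) = P(U,V) / P(V)
  (U=0,V=0): P(U|V) = (1/16)/(1/8) = 1/2;  -(1/16)·log₂(1/2) = 0.0625
  (U=0,V=1): P(U|V) = (3/16)/(7/8) = 3/14;  -(3/16)·log₂(3/14) = 0.4167
  (U=1,V=0): P(U|V) = (1/16)/(1/8) = 1/2;  -(1/16)·log₂(1/2) = 0.0625
  (U=1,V=1): P(U|V) = (11/16)/(7/8) = 11/14;  -(11/16)·log₂(11/14) = 0.2392
H(U|V) = 0.0625 + 0.4167 + 0.0625 + 0.2392
  = 0.7809 bits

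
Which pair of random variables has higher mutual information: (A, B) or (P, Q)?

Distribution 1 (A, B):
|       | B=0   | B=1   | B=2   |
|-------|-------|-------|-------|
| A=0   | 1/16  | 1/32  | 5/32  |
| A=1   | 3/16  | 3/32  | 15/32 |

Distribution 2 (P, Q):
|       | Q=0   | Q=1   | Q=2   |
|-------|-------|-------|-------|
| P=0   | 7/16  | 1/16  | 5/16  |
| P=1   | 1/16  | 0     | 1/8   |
Distribution 1 (A, B):
Marginal P(A) (row sums):
  P(A=0) = 1/16 + 1/32 + 5/32 = 1/4
  P(A=1) = 3/16 + 3/32 + 15/32 = 3/4
Marginal P(B) (column sums):
  P(B=0) = 1/16 + 3/16 = 1/4
  P(B=1) = 1/32 + 3/32 = 1/8
  P(B=2) = 5/32 + 15/32 = 5/8

H(A) = -[(1/4)·log₂(1/4) + (3/4)·log₂(3/4)]
  = 0.5000 + 0.3113
  = 0.8113 bits
H(B) = -[(1/4)·log₂(1/4) + (1/8)·log₂(1/8) + (5/8)·log₂(5/8)]
  = 0.5000 + 0.3750 + 0.4238
  = 1.2988 bits
H(A,B) = -[(1/16)·log₂(1/16) + (1/32)·log₂(1/32) + (5/32)·log₂(5/32) + (3/16)·log₂(3/16) + (3/32)·log₂(3/32) + (15/32)·log₂(15/32)]
  = 0.2500 + 0.1563 + 0.4184 + 0.4528 + 0.3202 + 0.5124
  = 2.1101 bits

I(A;B) = H(A) + H(B) - H(A,B)
  = 0.8113 + 1.2988 - 2.1101
  = 0.0000 bits

Distribution 2 (P, Q):
Marginal P(P) (row sums):
  P(P=0) = 7/16 + 1/16 + 5/16 = 13/16
  P(P=1) = 1/16 + 0 + 1/8 = 3/16
Marginal P(Q) (column sums):
  P(Q=0) = 7/16 + 1/16 = 1/2
  P(Q=1) = 1/16 + 0 = 1/16
  P(Q=2) = 5/16 + 1/8 = 7/16

H(P) = -[(13/16)·log₂(13/16) + (3/16)·log₂(3/16)]
  = 0.2434 + 0.4528
  = 0.6962 bits
H(Q) = -[(1/2)·log₂(1/2) + (1/16)·log₂(1/16) + (7/16)·log₂(7/16)]
  = 0.5000 + 0.2500 + 0.5218
  = 1.2718 bits
H(P,Q) = -[(7/16)·log₂(7/16) + (1/16)·log₂(1/16) + (5/16)·log₂(5/16) + (1/16)·log₂(1/16) + (1/8)·log₂(1/8)]
  = 0.5218 + 0.2500 + 0.5244 + 0.2500 + 0.3750
  = 1.9212 bits

I(P;Q) = H(P) + H(Q) - H(P,Q)
  = 0.6962 + 1.2718 - 1.9212
  = 0.0468 bits

I(P;Q) = 0.0468 bits > I(A;B) = 0.0000 bits, so (P, Q) has the higher mutual information (stronger dependence).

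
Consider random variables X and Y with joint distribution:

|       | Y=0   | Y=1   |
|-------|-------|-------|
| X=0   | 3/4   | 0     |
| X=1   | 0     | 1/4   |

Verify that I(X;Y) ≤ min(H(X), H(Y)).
Marginal P(X) (row sums):
  P(X=0) = 3/4 + 0 = 3/4
  P(X=1) = 0 + 1/4 = 1/4
Marginal P(Y) (column sums):
  P(Y=0) = 3/4 + 0 = 3/4
  P(Y=1) = 0 + 1/4 = 1/4

H(X) = -[(3/4)·log₂(3/4) + (1/4)·log₂(1/4)]
  = 0.3113 + 0.5000
  = 0.8113 bits
H(Y) = -[(3/4)·log₂(3/4) + (1/4)·log₂(1/4)]
  = 0.3113 + 0.5000
  = 0.8113 bits
H(X,Y) = -[(3/4)·log₂(3/4) + (1/4)·log₂(1/4)]
  = 0.3113 + 0.5000
  = 0.8113 bits

I(X;Y) = H(X) + H(Y) - H(X,Y)
  = 0.8113 + 0.8113 - 0.8113
  = 0.8113 bits

min(H(X), H(Y)) = min(0.8113, 0.8113) = 0.8113 bits
Since 0.8113 ≤ 0.8113, the bound is satisfied ✓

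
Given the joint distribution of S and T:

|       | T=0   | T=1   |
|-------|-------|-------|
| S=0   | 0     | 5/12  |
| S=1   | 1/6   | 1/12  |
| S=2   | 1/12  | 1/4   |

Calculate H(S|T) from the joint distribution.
Marginal P(T) (column sums):
  P(T=0) = 0 + 1/6 + 1/12 = 1/4
  P(T=1) = 5/12 + 1/12 + 1/4 = 3/4

H(S|T) = -Σ P(S,T)·log₂ P(S|T), where P(S|T) = P(S,T) / P(T)
  (cells with P(S,T) = 0 contribute 0)
  (S=0,T=1): P(S|T) = (5/12)/(3/4) = 5/9;  -(5/12)·log₂(5/9) = 0.3533
  (S=1,T=0): P(S|T) = (1/6)/(1/4) = 2/3;  -(1/6)·log₂(2/3) = 0.0975
  (S=1,T=1): P(S|T) = (1/12)/(3/4) = 1/9;  -(1/12)·log₂(1/9) = 0.2642
  (S=2,T=0): P(S|T) = (1/12)/(1/4) = 1/3;  -(1/12)·log₂(1/3) = 0.1321
  (S=2,T=1): P(S|T) = (1/4)/(3/4) = 1/3;  -(1/4)·log₂(1/3) = 0.3962
H(S|T) = 0.3533 + 0.0975 + 0.2642 + 0.1321 + 0.3962
  = 1.2433 bits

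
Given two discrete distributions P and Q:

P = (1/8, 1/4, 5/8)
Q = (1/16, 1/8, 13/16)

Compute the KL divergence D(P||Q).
D(P||Q) = Σ P(i) log₂(P(i)/Q(i))
  i=0: (1/8) × log₂((1/8)/(1/16)) = (1/8) × log₂(2) = 0.1250
  i=1: (1/4) × log₂((1/4)/(1/8)) = (1/4) × log₂(2) = 0.2500
  i=2: (5/8) × log₂((5/8)/(13/16)) = (5/8) × log₂(10/13) = -0.2366
D(P||Q) = 0.1250 + 0.2500 - 0.2366
  = 0.1384 bits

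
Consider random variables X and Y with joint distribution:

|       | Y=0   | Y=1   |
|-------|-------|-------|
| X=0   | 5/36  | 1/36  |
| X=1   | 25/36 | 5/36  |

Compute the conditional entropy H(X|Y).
Marginal P(Y) (column sums):
  P(Y=0) = 5/36 + 25/36 = 5/6
  P(Y=1) = 1/36 + 5/36 = 1/6

H(X|Y) = -Σ P(X,Y)·log₂ P(X|Y), where P(X|Y) = P(X,Y) / P(Y)
  (X=0,Y=0): P(X|Y) = (5/36)/(5/6) = 1/6;  -(5/36)·log₂(1/6) = 0.3590
  (X=0,Y=1): P(X|Y) = (1/36)/(1/6) = 1/6;  -(1/36)·log₂(1/6) = 0.0718
  (X=1,Y=0): P(X|Y) = (25/36)/(5/6) = 5/6;  -(25/36)·log₂(5/6) = 0.1827
  (X=1,Y=1): P(X|Y) = (5/36)/(1/6) = 5/6;  -(5/36)·log₂(5/6) = 0.0365
H(X|Y) = 0.3590 + 0.0718 + 0.1827 + 0.0365
  = 0.6500 bits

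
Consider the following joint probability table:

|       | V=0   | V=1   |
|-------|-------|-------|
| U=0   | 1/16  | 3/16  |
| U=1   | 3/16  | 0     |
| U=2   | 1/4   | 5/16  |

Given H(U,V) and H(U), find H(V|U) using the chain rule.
From the chain rule: H(U,V) = H(U) + H(V|U)
Therefore: H(V|U) = H(U,V) - H(U)

H(U,V) = -[(1/16)·log₂(1/16) + (3/16)·log₂(3/16) + (3/16)·log₂(3/16) + (1/4)·log₂(1/4) + (5/16)·log₂(5/16)]
  = 0.2500 + 0.4528 + 0.4528 + 0.5000 + 0.5244
  = 2.1800 bits
Marginal P(U) (row sums):
  P(U=0) = 1/16 + 3/16 = 1/4
  P(U=1) = 3/16 + 0 = 3/16
  P(U=2) = 1/4 + 5/16 = 9/16
H(U) = -[(1/4)·log₂(1/4) + (3/16)·log₂(3/16) + (9/16)·log₂(9/16)]
  = 0.5000 + 0.4528 + 0.4669
  = 1.4197 bits

H(V|U) = 2.1800 - 1.4197 = 0.7603 bits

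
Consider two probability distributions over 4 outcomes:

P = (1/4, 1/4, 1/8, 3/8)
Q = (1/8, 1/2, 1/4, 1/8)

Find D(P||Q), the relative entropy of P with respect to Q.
D(P||Q) = Σ P(i) log₂(P(i)/Q(i))
  i=0: (1/4) × log₂((1/4)/(1/8)) = (1/4) × log₂(2) = 0.2500
  i=1: (1/4) × log₂((1/4)/(1/2)) = (1/4) × log₂(1/2) = -0.2500
  i=2: (1/8) × log₂((1/8)/(1/4)) = (1/8) × log₂(1/2) = -0.1250
  i=3: (3/8) × log₂((3/8)/(1/8)) = (3/8) × log₂(3) = 0.5944
D(P||Q) = 0.2500 - 0.2500 - 0.1250 + 0.5944
  = 0.4694 bits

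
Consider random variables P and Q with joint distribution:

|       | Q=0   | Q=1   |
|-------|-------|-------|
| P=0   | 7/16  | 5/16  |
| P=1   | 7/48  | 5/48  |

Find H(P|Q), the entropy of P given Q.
Marginal P(Q) (column sums):
  P(Q=0) = 7/16 + 7/48 = 7/12
  P(Q=1) = 5/16 + 5/48 = 5/12

H(P|Q) = -Σ P(P,Q)·log₂ P(P|Q), where P(P|Q) = P(P,Q) / P(Q)
  (P=0,Q=0): P(P|Q) = (7/16)/(7/12) = 3/4;  -(7/16)·log₂(3/4) = 0.1816
  (P=0,Q=1): P(P|Q) = (5/16)/(5/12) = 3/4;  -(5/16)·log₂(3/4) = 0.1297
  (P=1,Q=0): P(P|Q) = (7/48)/(7/12) = 1/4;  -(7/48)·log₂(1/4) = 0.2917
  (P=1,Q=1): P(P|Q) = (5/48)/(5/12) = 1/4;  -(5/48)·log₂(1/4) = 0.2083
H(P|Q) = 0.1816 + 0.1297 + 0.2917 + 0.2083
  = 0.8113 bits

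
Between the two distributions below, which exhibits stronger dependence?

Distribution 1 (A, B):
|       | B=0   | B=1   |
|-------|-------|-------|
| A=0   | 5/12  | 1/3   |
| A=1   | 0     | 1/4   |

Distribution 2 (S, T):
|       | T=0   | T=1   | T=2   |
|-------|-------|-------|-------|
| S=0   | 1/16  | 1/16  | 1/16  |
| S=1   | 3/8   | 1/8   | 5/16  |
Distribution 1 (A, B):
Marginal P(A) (row sums):
  P(A=0) = 5/12 + 1/3 = 3/4
  P(A=1) = 0 + 1/4 = 1/4
Marginal P(B) (column sums):
  P(B=0) = 5/12 + 0 = 5/12
  P(B=1) = 1/3 + 1/4 = 7/12

H(A) = -[(3/4)·log₂(3/4) + (1/4)·log₂(1/4)]
  = 0.3113 + 0.5000
  = 0.8113 bits
H(B) = -[(5/12)·log₂(5/12) + (7/12)·log₂(7/12)]
  = 0.5263 + 0.4536
  = 0.9799 bits
H(A,B) = -[(5/12)·log₂(5/12) + (1/3)·log₂(1/3) + (1/4)·log₂(1/4)]
  = 0.5263 + 0.5283 + 0.5000
  = 1.5546 bits

I(A;B) = H(A) + H(B) - H(A,B)
  = 0.8113 + 0.9799 - 1.5546
  = 0.2366 bits

Distribution 2 (S, T):
Marginal P(S) (row sums):
  P(S=0) = 1/16 + 1/16 + 1/16 = 3/16
  P(S=1) = 3/8 + 1/8 + 5/16 = 13/16
Marginal P(T) (column sums):
  P(T=0) = 1/16 + 3/8 = 7/16
  P(T=1) = 1/16 + 1/8 = 3/16
  P(T=2) = 1/16 + 5/16 = 3/8

H(S) = -[(3/16)·log₂(3/16) + (13/16)·log₂(13/16)]
  = 0.4528 + 0.2434
  = 0.6962 bits
H(T) = -[(7/16)·log₂(7/16) + (3/16)·log₂(3/16) + (3/8)·log₂(3/8)]
  = 0.5218 + 0.4528 + 0.5306
  = 1.5052 bits
H(S,T) = -[(1/16)·log₂(1/16) + (1/16)·log₂(1/16) + (1/16)·log₂(1/16) + (3/8)·log₂(3/8) + (1/8)·log₂(1/8) + (5/16)·log₂(5/16)]
  = 0.2500 + 0.2500 + 0.2500 + 0.5306 + 0.3750 + 0.5244
  = 2.1800 bits

I(S;T) = H(S) + H(T) - H(S,T)
  = 0.6962 + 1.5052 - 2.1800
  = 0.0214 bits

I(A;B) = 0.2366 bits > I(S;T) = 0.0214 bits, so (A, B) has the higher mutual information (stronger dependence).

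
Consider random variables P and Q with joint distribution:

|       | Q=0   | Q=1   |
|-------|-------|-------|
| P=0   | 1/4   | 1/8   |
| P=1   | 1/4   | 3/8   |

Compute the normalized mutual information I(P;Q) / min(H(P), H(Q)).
Marginal P(P) (row sums):
  P(P=0) = 1/4 + 1/8 = 3/8
  P(P=1) = 1/4 + 3/8 = 5/8
Marginal P(Q) (column sums):
  P(Q=0) = 1/4 + 1/4 = 1/2
  P(Q=1) = 1/8 + 3/8 = 1/2

H(P) = -[(3/8)·log₂(3/8) + (5/8)·log₂(5/8)]
  = 0.5306 + 0.4238
  = 0.9544 bits
H(Q) = -[(1/2)·log₂(1/2) + (1/2)·log₂(1/2)]
  = 0.5000 + 0.5000
  = 1.0000 bits
H(P,Q) = -[(1/4)·log₂(1/4) + (1/8)·log₂(1/8) + (1/4)·log₂(1/4) + (3/8)·log₂(3/8)]
  = 0.5000 + 0.3750 + 0.5000 + 0.5306
  = 1.9056 bits

I(P;Q) = H(P) + H(Q) - H(P,Q)
  = 0.9544 + 1.0000 - 1.9056
  = 0.0488 bits

min(H(P), H(Q)) = min(0.9544, 1.0000) = 0.9544 bits
Normalized MI = 0.0488 / 0.9544 = 0.0511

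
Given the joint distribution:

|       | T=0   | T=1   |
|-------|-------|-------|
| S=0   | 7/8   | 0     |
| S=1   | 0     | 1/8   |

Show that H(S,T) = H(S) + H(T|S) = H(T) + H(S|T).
Marginal P(S) (row sums):
  P(S=0) = 7/8 + 0 = 7/8
  P(S=1) = 0 + 1/8 = 1/8
Marginal P(T) (column sums):
  P(T=0) = 7/8 + 0 = 7/8
  P(T=1) = 0 + 1/8 = 1/8

Decomposition 1: H(S) + H(T|S)
H(S) = -[(7/8)·log₂(7/8) + (1/8)·log₂(1/8)]
  = 0.1686 + 0.3750
  = 0.5436 bits
H(T|S) = -Σ P(S,T)·log₂ P(T|S), where P(T|S) = P(S,T) / P(S)
  (cells with P(S,T) = 0 contribute 0)
  (S=0,T=0): P(T|S) = (7/8)/(7/8) = 1;  -(7/8)·log₂(1) = 0.0000
  (S=1,T=1): P(T|S) = (1/8)/(1/8) = 1;  -(1/8)·log₂(1) = 0.0000
H(T|S) = 0.0000 + 0.0000
  = 0.0000 bits
H(S) + H(T|S) = 0.5436 + 0.0000 = 0.5436 bits

Decomposition 2: H(T) + H(S|T)
H(T) = -[(7/8)·log₂(7/8) + (1/8)·log₂(1/8)]
  = 0.1686 + 0.3750
  = 0.5436 bits
H(S|T) = -Σ P(S,T)·log₂ P(S|T), where P(S|T) = P(S,T) / P(T)
  (cells with P(S,T) = 0 contribute 0)
  (S=0,T=0): P(S|T) = (7/8)/(7/8) = 1;  -(7/8)·log₂(1) = 0.0000
  (S=1,T=1): P(S|T) = (1/8)/(1/8) = 1;  -(1/8)·log₂(1) = 0.0000
H(S|T) = 0.0000 + 0.0000
  = 0.0000 bits
H(T) + H(S|T) = 0.5436 + 0.0000 = 0.5436 bits

Direct computation of the joint entropy:
H(S,T) = -[(7/8)·log₂(7/8) + (1/8)·log₂(1/8)]
  = 0.1686 + 0.3750
  = 0.5436 bits

All three agree: H(S,T) = 0.5436 bits ✓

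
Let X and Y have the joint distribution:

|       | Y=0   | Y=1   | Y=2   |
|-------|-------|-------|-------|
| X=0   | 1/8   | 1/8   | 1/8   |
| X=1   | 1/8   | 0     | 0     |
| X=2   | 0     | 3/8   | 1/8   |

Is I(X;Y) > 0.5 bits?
Marginal P(X) (row sums):
  P(X=0) = 1/8 + 1/8 + 1/8 = 3/8
  P(X=1) = 1/8 + 0 + 0 = 1/8
  P(X=2) = 0 + 3/8 + 1/8 = 1/2
Marginal P(Y) (column sums):
  P(Y=0) = 1/8 + 1/8 + 0 = 1/4
  P(Y=1) = 1/8 + 0 + 3/8 = 1/2
  P(Y=2) = 1/8 + 0 + 1/8 = 1/4

H(X) = -[(3/8)·log₂(3/8) + (1/8)·log₂(1/8) + (1/2)·log₂(1/2)]
  = 0.5306 + 0.3750 + 0.5000
  = 1.4056 bits
H(Y) = -[(1/4)·log₂(1/4) + (1/2)·log₂(1/2) + (1/4)·log₂(1/4)]
  = 0.5000 + 0.5000 + 0.5000
  = 1.5000 bits
H(X,Y) = -[(1/8)·log₂(1/8) + (1/8)·log₂(1/8) + (1/8)·log₂(1/8) + (1/8)·log₂(1/8) + (3/8)·log₂(3/8) + (1/8)·log₂(1/8)]
  = 0.3750 + 0.3750 + 0.3750 + 0.3750 + 0.5306 + 0.3750
  = 2.4056 bits

I(X;Y) = H(X) + H(Y) - H(X,Y)
  = 1.4056 + 1.5000 - 2.4056
  = 0.5000 bits

No. I(X;Y) = 0.5000 bits, which is ≤ 0.5 bits.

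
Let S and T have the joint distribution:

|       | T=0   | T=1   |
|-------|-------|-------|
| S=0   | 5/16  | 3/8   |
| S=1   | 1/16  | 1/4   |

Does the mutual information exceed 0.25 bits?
Marginal P(S) (row sums):
  P(S=0) = 5/16 + 3/8 = 11/16
  P(S=1) = 1/16 + 1/4 = 5/16
Marginal P(T) (column sums):
  P(T=0) = 5/16 + 1/16 = 3/8
  P(T=1) = 3/8 + 1/4 = 5/8

H(S) = -[(11/16)·log₂(11/16) + (5/16)·log₂(5/16)]
  = 0.3716 + 0.5244
  = 0.8960 bits
H(T) = -[(3/8)·log₂(3/8) + (5/8)·log₂(5/8)]
  = 0.5306 + 0.4238
  = 0.9544 bits
H(S,T) = -[(5/16)·log₂(5/16) + (3/8)·log₂(3/8) + (1/16)·log₂(1/16) + (1/4)·log₂(1/4)]
  = 0.5244 + 0.5306 + 0.2500 + 0.5000
  = 1.8050 bits

I(S;T) = H(S) + H(T) - H(S,T)
  = 0.8960 + 0.9544 - 1.8050
  = 0.0454 bits

No. I(S;T) = 0.0454 bits, which is ≤ 0.25 bits.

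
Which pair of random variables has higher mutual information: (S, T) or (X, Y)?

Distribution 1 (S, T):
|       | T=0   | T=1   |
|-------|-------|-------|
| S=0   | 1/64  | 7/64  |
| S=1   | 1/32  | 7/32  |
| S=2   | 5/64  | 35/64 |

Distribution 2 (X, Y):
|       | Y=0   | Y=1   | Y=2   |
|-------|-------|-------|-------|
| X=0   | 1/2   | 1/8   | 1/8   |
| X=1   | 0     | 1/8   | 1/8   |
Distribution 1 (S, T):
Marginal P(S) (row sums):
  P(S=0) = 1/64 + 7/64 = 1/8
  P(S=1) = 1/32 + 7/32 = 1/4
  P(S=2) = 5/64 + 35/64 = 5/8
Marginal P(T) (column sums):
  P(T=0) = 1/64 + 1/32 + 5/64 = 1/8
  P(T=1) = 7/64 + 7/32 + 35/64 = 7/8

H(S) = -[(1/8)·log₂(1/8) + (1/4)·log₂(1/4) + (5/8)·log₂(5/8)]
  = 0.3750 + 0.5000 + 0.4238
  = 1.2988 bits
H(T) = -[(1/8)·log₂(1/8) + (7/8)·log₂(7/8)]
  = 0.3750 + 0.1686
  = 0.5436 bits
H(S,T) = -[(1/64)·log₂(1/64) + (7/64)·log₂(7/64) + (1/32)·log₂(1/32) + (7/32)·log₂(7/32) + (5/64)·log₂(5/64) + (35/64)·log₂(35/64)]
  = 0.0938 + 0.3492 + 0.1563 + 0.4796 + 0.2873 + 0.4762
  = 1.8424 bits

I(S;T) = H(S) + H(T) - H(S,T)
  = 1.2988 + 0.5436 - 1.8424
  = 0.0000 bits

Distribution 2 (X, Y):
Marginal P(X) (row sums):
  P(X=0) = 1/2 + 1/8 + 1/8 = 3/4
  P(X=1) = 0 + 1/8 + 1/8 = 1/4
Marginal P(Y) (column sums):
  P(Y=0) = 1/2 + 0 = 1/2
  P(Y=1) = 1/8 + 1/8 = 1/4
  P(Y=2) = 1/8 + 1/8 = 1/4

H(X) = -[(3/4)·log₂(3/4) + (1/4)·log₂(1/4)]
  = 0.3113 + 0.5000
  = 0.8113 bits
H(Y) = -[(1/2)·log₂(1/2) + (1/4)·log₂(1/4) + (1/4)·log₂(1/4)]
  = 0.5000 + 0.5000 + 0.5000
  = 1.5000 bits
H(X,Y) = -[(1/2)·log₂(1/2) + (1/8)·log₂(1/8) + (1/8)·log₂(1/8) + (1/8)·log₂(1/8) + (1/8)·log₂(1/8)]
  = 0.5000 + 0.3750 + 0.3750 + 0.3750 + 0.3750
  = 2.0000 bits

I(X;Y) = H(X) + H(Y) - H(X,Y)
  = 0.8113 + 1.5000 - 2.0000
  = 0.3113 bits

I(X;Y) = 0.3113 bits > I(S;T) = 0.0000 bits, so (X, Y) has the higher mutual information (stronger dependence).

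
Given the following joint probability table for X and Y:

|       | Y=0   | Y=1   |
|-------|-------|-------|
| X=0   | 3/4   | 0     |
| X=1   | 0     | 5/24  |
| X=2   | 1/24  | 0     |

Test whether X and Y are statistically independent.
Marginal P(X) (row sums):
  P(X=0) = 3/4 + 0 = 3/4
  P(X=1) = 0 + 5/24 = 5/24
  P(X=2) = 1/24 + 0 = 1/24
Marginal P(Y) (column sums):
  P(Y=0) = 3/4 + 0 + 1/24 = 19/24
  P(Y=1) = 0 + 5/24 + 0 = 5/24

X and Y are independent iff P(X=i,Y=j) = P(X=i)·P(Y=j) for every cell.
  P(X=0)·P(Y=0) = 3/4 × 19/24 = 19/32, but P(X=0,Y=0) = 3/4 ✗

No, X and Y are not independent. Quantitatively, I(X;Y) > 0:

H(X) = -[(3/4)·log₂(3/4) + (5/24)·log₂(5/24) + (1/24)·log₂(1/24)]
  = 0.3113 + 0.4715 + 0.1910
  = 0.9738 bits
H(Y) = -[(19/24)·log₂(19/24) + (5/24)·log₂(5/24)]
  = 0.2668 + 0.4715
  = 0.7383 bits
H(X,Y) = -[(3/4)·log₂(3/4) + (5/24)·log₂(5/24) + (1/24)·log₂(1/24)]
  = 0.3113 + 0.4715 + 0.1910
  = 0.9738 bits
I(X;Y) = H(X) + H(Y) - H(X,Y) = 0.9738 + 0.7383 - 0.9738 = 0.7383 bits > 0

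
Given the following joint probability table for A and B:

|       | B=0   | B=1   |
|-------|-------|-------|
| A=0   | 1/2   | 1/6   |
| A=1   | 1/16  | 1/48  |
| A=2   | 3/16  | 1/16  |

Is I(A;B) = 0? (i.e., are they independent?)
Marginal P(A) (row sums):
  P(A=0) = 1/2 + 1/6 = 2/3
  P(A=1) = 1/16 + 1/48 = 1/12
  P(A=2) = 3/16 + 1/16 = 1/4
Marginal P(B) (column sums):
  P(B=0) = 1/2 + 1/16 + 3/16 = 3/4
  P(B=1) = 1/6 + 1/48 + 1/16 = 1/4

A and B are independent iff P(A=i,B=j) = P(A=i)·P(B=j) for every cell.
  P(A=0)·P(B=0) = 2/3 × 3/4 = 1/2 = P(A=0,B=0) ✓
  P(A=0)·P(B=1) = 2/3 × 1/4 = 1/6 = P(A=0,B=1) ✓
  P(A=1)·P(B=0) = 1/12 × 3/4 = 1/16 = P(A=1,B=0) ✓
  P(A=1)·P(B=1) = 1/12 × 1/4 = 1/48 = P(A=1,B=1) ✓
  P(A=2)·P(B=0) = 1/4 × 3/4 = 3/16 = P(A=2,B=0) ✓
  P(A=2)·P(B=1) = 1/4 × 1/4 = 1/16 = P(A=2,B=1) ✓

Yes, A and B are independent: every cell factors, so I(A;B) = 0 bits.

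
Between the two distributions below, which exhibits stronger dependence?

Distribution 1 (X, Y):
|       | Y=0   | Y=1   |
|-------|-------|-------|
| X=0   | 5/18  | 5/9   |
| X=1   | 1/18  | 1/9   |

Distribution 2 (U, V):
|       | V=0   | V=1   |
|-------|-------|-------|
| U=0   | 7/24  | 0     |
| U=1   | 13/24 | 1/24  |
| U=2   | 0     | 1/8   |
Distribution 1 (X, Y):
Marginal P(X) (row sums):
  P(X=0) = 5/18 + 5/9 = 5/6
  P(X=1) = 1/18 + 1/9 = 1/6
Marginal P(Y) (column sums):
  P(Y=0) = 5/18 + 1/18 = 1/3
  P(Y=1) = 5/9 + 1/9 = 2/3

H(X) = -[(5/6)·log₂(5/6) + (1/6)·log₂(1/6)]
  = 0.2192 + 0.4308
  = 0.6500 bits
H(Y) = -[(1/3)·log₂(1/3) + (2/3)·log₂(2/3)]
  = 0.5283 + 0.3900
  = 0.9183 bits
H(X,Y) = -[(5/18)·log₂(5/18) + (5/9)·log₂(5/9) + (1/18)·log₂(1/18) + (1/9)·log₂(1/9)]
  = 0.5133 + 0.4711 + 0.2317 + 0.3522
  = 1.5683 bits

I(X;Y) = H(X) + H(Y) - H(X,Y)
  = 0.6500 + 0.9183 - 1.5683
  = 0.0000 bits

Distribution 2 (U, V):
Marginal P(U) (row sums):
  P(U=0) = 7/24 + 0 = 7/24
  P(U=1) = 13/24 + 1/24 = 7/12
  P(U=2) = 0 + 1/8 = 1/8
Marginal P(V) (column sums):
  P(V=0) = 7/24 + 13/24 + 0 = 5/6
  P(V=1) = 0 + 1/24 + 1/8 = 1/6

H(U) = -[(7/24)·log₂(7/24) + (7/12)·log₂(7/12) + (1/8)·log₂(1/8)]
  = 0.5185 + 0.4536 + 0.3750
  = 1.3471 bits
H(V) = -[(5/6)·log₂(5/6) + (1/6)·log₂(1/6)]
  = 0.2192 + 0.4308
  = 0.6500 bits
H(U,V) = -[(7/24)·log₂(7/24) + (13/24)·log₂(13/24) + (1/24)·log₂(1/24) + (1/8)·log₂(1/8)]
  = 0.5185 + 0.4791 + 0.1910 + 0.3750
  = 1.5636 bits

I(U;V) = H(U) + H(V) - H(U,V)
  = 1.3471 + 0.6500 - 1.5636
  = 0.4335 bits

I(U;V) = 0.4335 bits > I(X;Y) = 0.0000 bits, so (U, V) has the higher mutual information (stronger dependence).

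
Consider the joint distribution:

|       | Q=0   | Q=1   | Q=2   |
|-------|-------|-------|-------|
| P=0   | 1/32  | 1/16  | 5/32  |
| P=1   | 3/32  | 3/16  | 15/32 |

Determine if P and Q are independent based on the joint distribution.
Marginal P(P) (row sums):
  P(P=0) = 1/32 + 1/16 + 5/32 = 1/4
  P(P=1) = 3/32 + 3/16 + 15/32 = 3/4
Marginal P(Q) (column sums):
  P(Q=0) = 1/32 + 3/32 = 1/8
  P(Q=1) = 1/16 + 3/16 = 1/4
  P(Q=2) = 5/32 + 15/32 = 5/8

P and Q are independent iff P(P=i,Q=j) = P(P=i)·P(Q=j) for every cell.
  P(P=0)·P(Q=0) = 1/4 × 1/8 = 1/32 = P(P=0,Q=0) ✓
  P(P=0)·P(Q=1) = 1/4 × 1/4 = 1/16 = P(P=0,Q=1) ✓
  P(P=0)·P(Q=2) = 1/4 × 5/8 = 5/32 = P(P=0,Q=2) ✓
  P(P=1)·P(Q=0) = 3/4 × 1/8 = 3/32 = P(P=1,Q=0) ✓
  P(P=1)·P(Q=1) = 3/4 × 1/4 = 3/16 = P(P=1,Q=1) ✓
  P(P=1)·P(Q=2) = 3/4 × 5/8 = 15/32 = P(P=1,Q=2) ✓

Yes, P and Q are independent: every cell factors, so I(P;Q) = 0 bits.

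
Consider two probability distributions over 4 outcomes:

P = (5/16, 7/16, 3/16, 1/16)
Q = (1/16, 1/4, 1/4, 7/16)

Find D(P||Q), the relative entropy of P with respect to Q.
D(P||Q) = Σ P(i) log₂(P(i)/Q(i))
  i=0: (5/16) × log₂((5/16)/(1/16)) = (5/16) × log₂(5) = 0.7256
  i=1: (7/16) × log₂((7/16)/(1/4)) = (7/16) × log₂(7/4) = 0.3532
  i=2: (3/16) × log₂((3/16)/(1/4)) = (3/16) × log₂(3/4) = -0.0778
  i=3: (1/16) × log₂((1/16)/(7/16)) = (1/16) × log₂(1/7) = -0.1755
D(P||Q) = 0.7256 + 0.3532 - 0.0778 - 0.1755
  = 0.8255 bits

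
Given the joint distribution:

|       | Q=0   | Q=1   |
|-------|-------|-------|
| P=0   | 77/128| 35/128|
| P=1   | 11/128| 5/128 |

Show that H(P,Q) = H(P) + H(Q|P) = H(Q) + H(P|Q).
Marginal P(P) (row sums):
  P(P=0) = 77/128 + 35/128 = 7/8
  P(P=1) = 11/128 + 5/128 = 1/8
Marginal P(Q) (column sums):
  P(Q=0) = 77/128 + 11/128 = 11/16
  P(Q=1) = 35/128 + 5/128 = 5/16

Decomposition 1: H(P) + H(Q|P)
H(P) = -[(7/8)·log₂(7/8) + (1/8)·log₂(1/8)]
  = 0.1686 + 0.3750
  = 0.5436 bits
H(Q|P) = -Σ P(P,Q)·log₂ P(Q|P), where P(Q|P) = P(P,Q) / P(P)
  (P=0,Q=0): P(Q|P) = (77/128)/(7/8) = 11/16;  -(77/128)·log₂(11/16) = 0.3252
  (P=0,Q=1): P(Q|P) = (35/128)/(7/8) = 5/16;  -(35/128)·log₂(5/16) = 0.4588
  (P=1,Q=0): P(Q|P) = (11/128)/(1/8) = 11/16;  -(11/128)·log₂(11/16) = 0.0465
  (P=1,Q=1): P(Q|P) = (5/128)/(1/8) = 5/16;  -(5/128)·log₂(5/16) = 0.0655
H(Q|P) = 0.3252 + 0.4588 + 0.0465 + 0.0655
  = 0.8960 bits
H(P) + H(Q|P) = 0.5436 + 0.8960 = 1.4396 bits

Decomposition 2: H(Q) + H(P|Q)
H(Q) = -[(11/16)·log₂(11/16) + (5/16)·log₂(5/16)]
  = 0.3716 + 0.5244
  = 0.8960 bits
H(P|Q) = -Σ P(P,Q)·log₂ P(P|Q), where P(P|Q) = P(P,Q) / P(Q)
  (P=0,Q=0): P(P|Q) = (77/128)/(11/16) = 7/8;  -(77/128)·log₂(7/8) = 0.1159
  (P=0,Q=1): P(P|Q) = (35/128)/(5/16) = 7/8;  -(35/128)·log₂(7/8) = 0.0527
  (P=1,Q=0): P(P|Q) = (11/128)/(11/16) = 1/8;  -(11/128)·log₂(1/8) = 0.2578
  (P=1,Q=1): P(P|Q) = (5/128)/(5/16) = 1/8;  -(5/128)·log₂(1/8) = 0.1172
H(P|Q) = 0.1159 + 0.0527 + 0.2578 + 0.1172
  = 0.5436 bits
H(Q) + H(P|Q) = 0.8960 + 0.5436 = 1.4396 bits

Direct computation of the joint entropy:
H(P,Q) = -[(77/128)·log₂(77/128) + (35/128)·log₂(35/128) + (11/128)·log₂(11/128) + (5/128)·log₂(5/128)]
  = 0.4411 + 0.5115 + 0.3043 + 0.1827
  = 1.4396 bits

All three agree: H(P,Q) = 1.4396 bits ✓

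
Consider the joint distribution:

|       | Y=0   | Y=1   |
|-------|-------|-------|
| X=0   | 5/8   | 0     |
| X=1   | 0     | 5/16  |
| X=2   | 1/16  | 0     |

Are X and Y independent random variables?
Marginal P(X) (row sums):
  P(X=0) = 5/8 + 0 = 5/8
  P(X=1) = 0 + 5/16 = 5/16
  P(X=2) = 1/16 + 0 = 1/16
Marginal P(Y) (column sums):
  P(Y=0) = 5/8 + 0 + 1/16 = 11/16
  P(Y=1) = 0 + 5/16 + 0 = 5/16

X and Y are independent iff P(X=i,Y=j) = P(X=i)·P(Y=j) for every cell.
  P(X=0)·P(Y=0) = 5/8 × 11/16 = 55/128, but P(X=0,Y=0) = 5/8 ✗

No, X and Y are not independent. Quantitatively, I(X;Y) > 0:

H(X) = -[(5/8)·log₂(5/8) + (5/16)·log₂(5/16) + (1/16)·log₂(1/16)]
  = 0.4238 + 0.5244 + 0.2500
  = 1.1982 bits
H(Y) = -[(11/16)·log₂(11/16) + (5/16)·log₂(5/16)]
  = 0.3716 + 0.5244
  = 0.8960 bits
H(X,Y) = -[(5/8)·log₂(5/8) + (5/16)·log₂(5/16) + (1/16)·log₂(1/16)]
  = 0.4238 + 0.5244 + 0.2500
  = 1.1982 bits
I(X;Y) = H(X) + H(Y) - H(X,Y) = 1.1982 + 0.8960 - 1.1982 = 0.8960 bits > 0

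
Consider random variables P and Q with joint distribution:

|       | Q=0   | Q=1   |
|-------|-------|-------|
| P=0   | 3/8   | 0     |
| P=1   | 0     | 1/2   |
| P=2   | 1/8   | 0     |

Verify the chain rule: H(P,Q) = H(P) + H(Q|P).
Left side:
H(P,Q) = -[(3/8)·log₂(3/8) + (1/2)·log₂(1/2) + (1/8)·log₂(1/8)]
  = 0.5306 + 0.5000 + 0.3750
  = 1.4056 bits

Right side:
Marginal P(P) (row sums):
  P(P=0) = 3/8 + 0 = 3/8
  P(P=1) = 0 + 1/2 = 1/2
  P(P=2) = 1/8 + 0 = 1/8
H(P) = -[(3/8)·log₂(3/8) + (1/2)·log₂(1/2) + (1/8)·log₂(1/8)]
  = 0.5306 + 0.5000 + 0.3750
  = 1.4056 bits
H(Q|P) = -Σ P(P,Q)·log₂ P(Q|P), where P(Q|P) = P(P,Q) / P(P)
  (cells with P(P,Q) = 0 contribute 0)
  (P=0,Q=0): P(Q|P) = (3/8)/(3/8) = 1;  -(3/8)·log₂(1) = 0.0000
  (P=1,Q=1): P(Q|P) = (1/2)/(1/2) = 1;  -(1/2)·log₂(1) = 0.0000
  (P=2,Q=0): P(Q|P) = (1/8)/(1/8) = 1;  -(1/8)·log₂(1) = 0.0000
H(Q|P) = 0.0000 + 0.0000 + 0.0000
  = 0.0000 bits
H(P) + H(Q|P) = 1.4056 + 0.0000 = 1.4056 bits

Both sides equal 1.4056 bits, so the chain rule holds ✓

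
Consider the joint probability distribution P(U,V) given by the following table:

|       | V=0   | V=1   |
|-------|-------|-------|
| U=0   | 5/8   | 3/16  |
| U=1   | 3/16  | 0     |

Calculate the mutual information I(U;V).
Marginal P(U) (row sums):
  P(U=0) = 5/8 + 3/16 = 13/16
  P(U=1) = 3/16 + 0 = 3/16
Marginal P(V) (column sums):
  P(V=0) = 5/8 + 3/16 = 13/16
  P(V=1) = 3/16 + 0 = 3/16

H(U) = -[(13/16)·log₂(13/16) + (3/16)·log₂(3/16)]
  = 0.2434 + 0.4528
  = 0.6962 bits
H(V) = -[(13/16)·log₂(13/16) + (3/16)·log₂(3/16)]
  = 0.2434 + 0.4528
  = 0.6962 bits
H(U,V) = -[(5/8)·log₂(5/8) + (3/16)·log₂(3/16) + (3/16)·log₂(3/16)]
  = 0.4238 + 0.4528 + 0.4528
  = 1.3294 bits

I(U;V) = H(U) + H(V) - H(U,V)
  = 0.6962 + 0.6962 - 1.3294
  = 0.0630 bits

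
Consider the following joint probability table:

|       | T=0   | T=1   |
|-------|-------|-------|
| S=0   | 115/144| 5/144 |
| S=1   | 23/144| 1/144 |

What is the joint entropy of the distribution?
H(S,T) = -Σ P(S,T) log₂ P(S,T), summed over the non-zero cells:
H(S,T) = -[(115/144)·log₂(115/144) + (5/144)·log₂(5/144) + (23/144)·log₂(23/144) + (1/144)·log₂(1/144)]
  = 0.2591 + 0.1683 + 0.4227 + 0.0498
  = 0.8999 bits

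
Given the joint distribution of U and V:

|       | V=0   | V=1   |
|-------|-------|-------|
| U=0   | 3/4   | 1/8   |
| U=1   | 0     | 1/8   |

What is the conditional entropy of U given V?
Marginal P(V) (column sums):
  P(V=0) = 3/4 + 0 = 3/4
  P(V=1) = 1/8 + 1/8 = 1/4

H(U|V) = -Σ P(U,V)·log₂ P(U|V), where P(U|V) = P(U,V) / P(V)
  (cells with P(U,V) = 0 contribute 0)
  (U=0,V=0): P(U|V) = (3/4)/(3/4) = 1;  -(3/4)·log₂(1) = 0.0000
  (U=0,V=1): P(U|V) = (1/8)/(1/4) = 1/2;  -(1/8)·log₂(1/2) = 0.1250
  (U=1,V=1): P(U|V) = (1/8)/(1/4) = 1/2;  -(1/8)·log₂(1/2) = 0.1250
H(U|V) = 0.0000 + 0.1250 + 0.1250
  = 0.2500 bits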